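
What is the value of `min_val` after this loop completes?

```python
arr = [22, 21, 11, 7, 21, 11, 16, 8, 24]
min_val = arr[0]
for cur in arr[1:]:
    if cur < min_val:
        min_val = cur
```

Minimum of [22, 21, 11, 7, 21, 11, 16, 8, 24]
`min_val` takes the values: 22 → 21 → 11 → 7

Answer: 7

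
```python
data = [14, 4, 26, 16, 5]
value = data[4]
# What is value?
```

Trace:
`data = [14, 4, 26, 16, 5]` → data = [14, 4, 26, 16, 5]
`value = data[4]` → value = 5
So value = 5

Answer: 5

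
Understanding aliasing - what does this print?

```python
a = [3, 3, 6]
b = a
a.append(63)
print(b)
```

Key concept: basic list aliasing.
Step by step:
`a = [3, 3, 6]` → a = [3, 3, 6]
`b = a` → b = [3, 3, 6] (same object as a)
`a.append(63)` → a = [3, 3, 6, 63] (same object as b); b = [3, 3, 6, 63] (same object as a)
`print(b)` → prints [3, 3, 6, 63]

Answer: [3, 3, 6, 63]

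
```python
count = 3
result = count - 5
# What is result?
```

Trace:
`count = 3` → count = 3
`result = count - 5` → result = -2
So result = -2

Answer: -2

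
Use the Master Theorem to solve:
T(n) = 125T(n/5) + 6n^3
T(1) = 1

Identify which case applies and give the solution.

a=125, b=5, f(n)=6n^3. log_5(125) = 3. Since c=3 = 3, Case 2 applies: T(n) = Θ(n^log_b(a) · log n) = O(n^3 log n).

Answer: O(n^3 log n) - Case 2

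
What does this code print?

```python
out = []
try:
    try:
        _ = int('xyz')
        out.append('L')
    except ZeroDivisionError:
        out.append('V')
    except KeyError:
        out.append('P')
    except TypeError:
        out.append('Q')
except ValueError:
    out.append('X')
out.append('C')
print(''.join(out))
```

Execution trace: 'X' (outer except ValueError) → 'C' (after the try/except). Output: XC

Answer: XC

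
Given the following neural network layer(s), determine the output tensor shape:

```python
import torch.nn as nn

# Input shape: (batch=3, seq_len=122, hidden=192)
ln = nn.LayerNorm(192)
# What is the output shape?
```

Input: (3, 122, 192) -> Output: (3, 122, 192)

Answer: (3, 122, 192)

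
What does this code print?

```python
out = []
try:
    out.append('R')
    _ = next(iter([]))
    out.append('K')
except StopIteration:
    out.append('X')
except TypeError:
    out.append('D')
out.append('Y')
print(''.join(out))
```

Execution trace: 'R' (try body) → 'X' (except StopIteration) → 'Y' (after the try/except). Output: RXY

Answer: RXY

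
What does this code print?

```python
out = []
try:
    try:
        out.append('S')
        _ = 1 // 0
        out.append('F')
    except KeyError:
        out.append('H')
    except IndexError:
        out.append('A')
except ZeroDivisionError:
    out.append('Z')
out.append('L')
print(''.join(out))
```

Execution trace: 'S' (try body) → 'Z' (outer except ZeroDivisionError) → 'L' (after the try/except). Output: SZL

Answer: SZL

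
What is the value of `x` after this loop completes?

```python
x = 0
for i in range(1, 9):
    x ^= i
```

XOR of 1 to 8
`x` takes the values: 0 → 1 → 3 → 0 → 4 → 1 → 7 → 0 → 8

Answer: 8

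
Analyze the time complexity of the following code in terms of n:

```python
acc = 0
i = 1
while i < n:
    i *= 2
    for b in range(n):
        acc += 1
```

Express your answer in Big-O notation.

Each loop level contributes: log n × n. Multiplying the contributions gives O(n log n).

Answer: O(n log n)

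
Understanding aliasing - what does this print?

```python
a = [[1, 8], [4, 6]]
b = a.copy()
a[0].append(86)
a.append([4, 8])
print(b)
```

Key concept: shallow copy with nested lists.
Step by step:
`a = [[1, 8], [4, 6]]` → a = [[1, 8], [4, 6]]
`b = a.copy()` → b = [[1, 8], [4, 6]]
`a[0].append(86)` → a = [[1, 8, 86], [4, 6]]; b = [[1, 8, 86], [4, 6]]
`a.append([4, 8])` → a = [[1, 8, 86], [4, 6], [4, 8]]
`print(b)` → prints [[1, 8, 86], [4, 6]]

Answer: [[1, 8, 86], [4, 6]]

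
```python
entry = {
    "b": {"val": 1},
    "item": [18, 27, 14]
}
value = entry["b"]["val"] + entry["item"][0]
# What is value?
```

Trace:
`entry = { ...` → entry = {'b': {'val': 1}, 'item': [18, 27, 14]}
`value = entry["b"]["val"] + entry["item"][0]` → value = 19
So value = 19

Answer: 19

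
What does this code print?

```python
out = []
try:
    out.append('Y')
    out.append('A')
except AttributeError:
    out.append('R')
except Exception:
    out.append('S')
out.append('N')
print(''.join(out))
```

Execution trace: 'Y' (try body) → 'A' (try body, no exception) → 'N' (after the try/except). Output: YAN

Answer: YAN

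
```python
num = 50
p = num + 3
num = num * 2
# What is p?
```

Trace:
`num = 50` → num = 50
`p = num + 3` → p = 53
`num = num * 2` → num = 100
So p = 53

Answer: 53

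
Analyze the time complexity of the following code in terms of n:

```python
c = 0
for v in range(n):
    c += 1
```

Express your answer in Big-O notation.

Each loop level contributes: n. Multiplying the contributions gives O(n).

Answer: O(n)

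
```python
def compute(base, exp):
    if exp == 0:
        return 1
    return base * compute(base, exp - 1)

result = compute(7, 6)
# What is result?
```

compute(7, 6) = 7 * 7 * 7 * 7 * 7 * 7 = 117649

Answer: 117649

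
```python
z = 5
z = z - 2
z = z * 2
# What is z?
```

Trace:
`z = 5` → z = 5
`z = z - 2` → z = 3
`z = z * 2` → z = 6
So z = 6

Answer: 6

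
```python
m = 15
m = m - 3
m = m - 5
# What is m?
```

Trace:
`m = 15` → m = 15
`m = m - 3` → m = 12
`m = m - 5` → m = 7
So m = 7

Answer: 7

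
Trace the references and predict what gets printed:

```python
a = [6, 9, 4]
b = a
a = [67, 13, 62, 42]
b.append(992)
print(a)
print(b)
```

Key concept: rebinding vs mutation: a is rebound to a new list, b still points at the original.
Step by step:
`a = [6, 9, 4]` → a = [6, 9, 4]
`b = a` → b = [6, 9, 4] (same object as a)
`a = [67, 13, 62, 42]` → a = [67, 13, 62, 42]
`b.append(992)` → b = [6, 9, 4, 992]
`print(a)` → prints [67, 13, 62, 42]
`print(b)` → prints [6, 9, 4, 992]

Answer:
[67, 13, 62, 42]
[6, 9, 4, 992]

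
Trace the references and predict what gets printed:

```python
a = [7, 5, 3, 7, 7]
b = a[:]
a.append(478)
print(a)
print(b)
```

Key concept: slice [:] creates copy.
Step by step:
`a = [7, 5, 3, 7, 7]` → a = [7, 5, 3, 7, 7]
`b = a[:]` → b = [7, 5, 3, 7, 7]
`a.append(478)` → a = [7, 5, 3, 7, 7, 478]
`print(a)` → prints [7, 5, 3, 7, 7, 478]
`print(b)` → prints [7, 5, 3, 7, 7]

Answer:
[7, 5, 3, 7, 7, 478]
[7, 5, 3, 7, 7]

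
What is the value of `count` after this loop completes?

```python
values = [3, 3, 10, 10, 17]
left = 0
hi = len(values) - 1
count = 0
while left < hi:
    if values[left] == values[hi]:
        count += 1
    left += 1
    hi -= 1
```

Count matching pairs from ends
`count` takes the values: 0

Answer: 0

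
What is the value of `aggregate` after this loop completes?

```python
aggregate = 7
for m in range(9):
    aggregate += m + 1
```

Start at 7, add 1 to 9 = 52
`aggregate` takes the values: 7 → 8 → 10 → 13 → 17 → 22 → 28 → 35 → 43 → 52

Answer: 52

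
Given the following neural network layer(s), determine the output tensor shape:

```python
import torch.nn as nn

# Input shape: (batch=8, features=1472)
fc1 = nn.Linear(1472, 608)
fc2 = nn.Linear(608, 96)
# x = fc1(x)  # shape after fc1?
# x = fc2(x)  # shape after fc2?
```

Input: (8, 1472) -> after fc1: (8, 608) -> Output: (8, 96)

Answer: (8, 96)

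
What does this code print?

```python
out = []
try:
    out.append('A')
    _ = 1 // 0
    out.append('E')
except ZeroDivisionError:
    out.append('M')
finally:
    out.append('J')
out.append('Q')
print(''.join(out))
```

Execution trace: 'A' (try body) → 'M' (except ZeroDivisionError) → 'J' (finally) → 'Q' (after the try/except). Output: AMJQ

Answer: AMJQ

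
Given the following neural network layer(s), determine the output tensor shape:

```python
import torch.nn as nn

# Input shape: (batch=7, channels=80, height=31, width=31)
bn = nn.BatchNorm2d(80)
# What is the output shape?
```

Input: (7, 80, 31, 31) -> Output: (7, 80, 31, 31)

Answer: (7, 80, 31, 31)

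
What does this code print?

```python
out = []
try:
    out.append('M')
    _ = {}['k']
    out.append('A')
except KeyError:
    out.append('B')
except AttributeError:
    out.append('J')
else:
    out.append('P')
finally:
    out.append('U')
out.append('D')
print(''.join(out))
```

Execution trace: 'M' (try body) → 'B' (except KeyError) → 'U' (finally) → 'D' (after the try/except). Output: MBUD

Answer: MBUD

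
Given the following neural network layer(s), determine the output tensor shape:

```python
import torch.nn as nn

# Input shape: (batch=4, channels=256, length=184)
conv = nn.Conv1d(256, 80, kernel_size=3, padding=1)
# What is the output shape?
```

Input: (4, 256, 184) -> Output: (4, 80, 184)

Answer: (4, 80, 184)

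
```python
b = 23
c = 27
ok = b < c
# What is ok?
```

Trace:
`b = 23` → b = 23
`c = 27` → c = 27
`ok = b < c` → ok = True
So ok = True

Answer: True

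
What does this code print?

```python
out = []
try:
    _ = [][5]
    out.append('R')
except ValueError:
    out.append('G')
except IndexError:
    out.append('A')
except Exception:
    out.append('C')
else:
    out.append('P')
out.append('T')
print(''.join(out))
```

Execution trace: 'A' (except IndexError) → 'T' (after the try/except). Output: AT

Answer: AT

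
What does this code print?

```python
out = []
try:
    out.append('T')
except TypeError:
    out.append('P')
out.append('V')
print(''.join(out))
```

Execution trace: 'T' (try body, no exception) → 'V' (after the try/except). Output: TV

Answer: TV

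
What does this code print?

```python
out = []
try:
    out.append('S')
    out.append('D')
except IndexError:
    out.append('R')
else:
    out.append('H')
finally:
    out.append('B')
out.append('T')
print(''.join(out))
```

Execution trace: 'S' (try body) → 'D' (try body, no exception) → 'H' (else) → 'B' (finally) → 'T' (after the try/except). Output: SDHBT

Answer: SDHBT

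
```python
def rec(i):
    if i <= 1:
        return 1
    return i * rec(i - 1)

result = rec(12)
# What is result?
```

rec(12) = 12 * 11 * 10 * 9 * 8 * 7 * 6 * 5 * 4 * 3 * 2 * 1 = 479001600

Answer: 479001600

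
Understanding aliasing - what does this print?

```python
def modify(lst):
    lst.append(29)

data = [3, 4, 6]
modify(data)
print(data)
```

Key concept: function modifies passed list.
Step by step:
`data = [3, 4, 6]` → data = [3, 4, 6]
`modify(data)` → data = [3, 4, 6, 29]
`print(data)` → prints [3, 4, 6, 29]

Answer: [3, 4, 6, 29]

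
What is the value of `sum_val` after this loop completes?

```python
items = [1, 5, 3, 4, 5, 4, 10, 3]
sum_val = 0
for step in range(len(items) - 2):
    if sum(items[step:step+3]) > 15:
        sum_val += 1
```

Count windows with sum > 15
`sum_val` takes the values: 0 → 1 → 2

Answer: 2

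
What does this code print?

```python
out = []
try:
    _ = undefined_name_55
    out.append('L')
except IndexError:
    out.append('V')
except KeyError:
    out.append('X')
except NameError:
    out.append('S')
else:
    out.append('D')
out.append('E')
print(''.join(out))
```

Execution trace: 'S' (except NameError) → 'E' (after the try/except). Output: SE

Answer: SE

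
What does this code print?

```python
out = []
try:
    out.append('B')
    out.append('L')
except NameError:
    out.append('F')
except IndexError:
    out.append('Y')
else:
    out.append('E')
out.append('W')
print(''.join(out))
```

Execution trace: 'B' (try body) → 'L' (try body, no exception) → 'E' (else) → 'W' (after the try/except). Output: BLEW

Answer: BLEW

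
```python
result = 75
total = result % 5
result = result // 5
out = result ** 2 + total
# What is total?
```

Trace:
`result = 75` → result = 75
`total = result % 5` → total = 0
`result = result // 5` → result = 15
`out = result ** 2 + total` → out = 225
So total = 0

Answer: 0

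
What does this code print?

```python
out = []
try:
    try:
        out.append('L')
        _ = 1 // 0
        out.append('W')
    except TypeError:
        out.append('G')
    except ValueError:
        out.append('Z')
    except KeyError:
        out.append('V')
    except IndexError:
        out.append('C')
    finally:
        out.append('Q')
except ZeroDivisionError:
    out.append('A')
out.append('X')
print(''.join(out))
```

Execution trace: 'L' (try body) → 'Q' (finally) → 'A' (outer except ZeroDivisionError) → 'X' (after the try/except). Output: LQAX

Answer: LQAX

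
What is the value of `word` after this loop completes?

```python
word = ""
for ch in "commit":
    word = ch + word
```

Reverse 'commit'
`word` takes the values: "" → "c" → "oc" → "moc" → "mmoc" → "immoc" → "timmoc"

Answer: "timmoc"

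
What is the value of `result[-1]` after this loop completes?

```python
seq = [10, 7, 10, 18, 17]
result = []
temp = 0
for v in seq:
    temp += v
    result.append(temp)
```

Cumulative sum ends at 62
`result` takes the values: [] → [10] → [10, 17] → [10, 17, 27] → [10, 17, 27, 45] → [10, 17, 27, 45, 62]
So `result[-1]` = 62

Answer: 62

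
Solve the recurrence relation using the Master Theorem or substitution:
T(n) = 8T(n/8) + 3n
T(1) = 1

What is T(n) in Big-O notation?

By Master Theorem: a=8, b=8, f(n)=3n. Since log_8(8) = 1 and f(n) = Θ(n^1), Case 2 applies. T(n) = O(n log n).

Answer: O(n log n)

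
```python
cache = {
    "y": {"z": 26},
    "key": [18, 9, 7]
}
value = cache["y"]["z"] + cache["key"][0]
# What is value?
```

Trace:
`cache = { ...` → cache = {'y': {'z': 26}, 'key': [18, 9, 7]}
`value = cache["y"]["z"] + cache["key"][0]` → value = 44
So value = 44

Answer: 44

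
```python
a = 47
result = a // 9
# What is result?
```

Trace:
`a = 47` → a = 47
`result = a // 9` → result = 5
So result = 5

Answer: 5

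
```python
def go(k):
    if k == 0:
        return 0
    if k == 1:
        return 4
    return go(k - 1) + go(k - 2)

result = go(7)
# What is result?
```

Build up from base cases: go(0)=0, go(1)=4, go(2)=4, go(3)=8, go(4)=12, go(5)=20, go(6)=32, ..., go(7)=52

Answer: 52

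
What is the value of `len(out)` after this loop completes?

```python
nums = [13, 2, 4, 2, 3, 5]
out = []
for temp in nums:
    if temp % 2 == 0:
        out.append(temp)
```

Count even numbers in [13, 2, 4, 2, 3, 5]
`out` takes the values: [] → [2] → [2, 4] → [2, 4, 2]
So `len(out)` = 3

Answer: 3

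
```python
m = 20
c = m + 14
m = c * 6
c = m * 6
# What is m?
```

Trace:
`m = 20` → m = 20
`c = m + 14` → c = 34
`m = c * 6` → m = 204
`c = m * 6` → c = 1224
So m = 204

Answer: 204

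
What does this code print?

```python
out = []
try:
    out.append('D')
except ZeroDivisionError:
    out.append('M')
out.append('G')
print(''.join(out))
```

Execution trace: 'D' (try body, no exception) → 'G' (after the try/except). Output: DG

Answer: DG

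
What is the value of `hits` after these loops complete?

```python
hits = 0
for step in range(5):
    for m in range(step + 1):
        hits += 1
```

Triangle: 1 + 2 + ... + 5
`hits` takes the values: 0 → 1 → 2 → 3 → 4 → 5 → 6 → 7 → 8 → 9 → 10 → 11 → 12 → 13 → 14 → 15

Answer: 15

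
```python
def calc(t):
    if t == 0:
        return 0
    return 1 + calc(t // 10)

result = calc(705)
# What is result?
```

Count of digits of 705: 3

Answer: 3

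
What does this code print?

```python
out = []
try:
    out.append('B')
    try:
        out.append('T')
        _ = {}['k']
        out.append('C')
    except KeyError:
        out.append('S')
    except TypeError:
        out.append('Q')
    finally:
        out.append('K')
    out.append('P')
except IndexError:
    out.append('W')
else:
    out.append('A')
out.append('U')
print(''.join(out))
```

Execution trace: 'B' (try body) → 'T' (inner try body) → 'S' (inner except KeyError) → 'K' (inner finally) → 'P' (try body, no exception) → 'A' (else) → 'U' (after the try/except). Output: BTSKPAU

Answer: BTSKPAU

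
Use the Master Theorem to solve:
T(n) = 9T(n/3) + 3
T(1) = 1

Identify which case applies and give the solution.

a=9, b=3, f(n)=3. log_3(9) = 2. Since c=0 < 2, Case 1 applies: T(n) = Θ(n^log_b(a)) = O(n^2).

Answer: O(n^2) - Case 1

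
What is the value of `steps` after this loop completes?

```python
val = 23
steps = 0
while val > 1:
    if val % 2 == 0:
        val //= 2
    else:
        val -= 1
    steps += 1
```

Steps to reduce 23 to 1
`steps` takes the values: 0 → 1 → 2 → 3 → 4 → 5 → 6 → 7

Answer: 7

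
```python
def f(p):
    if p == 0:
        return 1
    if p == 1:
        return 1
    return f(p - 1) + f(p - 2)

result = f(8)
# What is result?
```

Build up from base cases: f(0)=1, f(1)=1, f(2)=2, f(3)=3, f(4)=5, f(5)=8, f(6)=13, ..., f(8)=34

Answer: 34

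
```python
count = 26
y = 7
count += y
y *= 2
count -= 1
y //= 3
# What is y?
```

Trace:
`count = 26` → count = 26
`y = 7` → y = 7
`count += y` → count = 33
`y *= 2` → y = 14
`count -= 1` → count = 32
`y //= 3` → y = 4
So y = 4

Answer: 4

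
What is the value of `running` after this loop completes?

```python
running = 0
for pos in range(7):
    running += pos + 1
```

Start at 0, add 1 to 7 = 28
`running` takes the values: 0 → 1 → 3 → 6 → 10 → 15 → 21 → 28

Answer: 28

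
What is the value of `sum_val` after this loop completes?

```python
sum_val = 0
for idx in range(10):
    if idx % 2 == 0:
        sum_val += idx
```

Sum of even numbers 0 to 9
`sum_val` takes the values: 0 → 2 → 6 → 12 → 20

Answer: 20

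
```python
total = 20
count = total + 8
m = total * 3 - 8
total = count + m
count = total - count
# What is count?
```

Trace:
`total = 20` → total = 20
`count = total + 8` → count = 28
`m = total * 3 - 8` → m = 52
`total = count + m` → total = 80
`count = total - count` → count = 52
So count = 52

Answer: 52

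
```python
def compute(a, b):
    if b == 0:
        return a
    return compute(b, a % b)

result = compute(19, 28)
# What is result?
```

compute(19, 28) -> compute(28, 19) -> compute(19, 9) -> compute(9, 1) -> compute(1, 0) -> 1

Answer: 1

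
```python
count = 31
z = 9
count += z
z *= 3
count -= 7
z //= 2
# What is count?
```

Trace:
`count = 31` → count = 31
`z = 9` → z = 9
`count += z` → count = 40
`z *= 3` → z = 27
`count -= 7` → count = 33
`z //= 2` → z = 13
So count = 33

Answer: 33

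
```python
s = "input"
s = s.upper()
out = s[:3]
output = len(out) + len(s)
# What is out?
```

Trace:
`s = "input"` → s = 'input'
`s = s.upper()` → s = 'INPUT'
`out = s[:3]` → out = 'INP'
`output = len(out) + len(s)` → output = 8
So out = 'INP'

Answer: 'INP'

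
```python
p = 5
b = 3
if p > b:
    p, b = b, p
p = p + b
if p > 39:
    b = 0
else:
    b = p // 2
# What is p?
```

Trace:
`p = 5` → p = 5
`b = 3` → b = 3
`if p > b: ...` → p > b is True → p = 3; b = 5
`p = p + b` → p = 8
`if p > 39: ...` → p > 39 is False, take else branch → b = 4
So p = 8

Answer: 8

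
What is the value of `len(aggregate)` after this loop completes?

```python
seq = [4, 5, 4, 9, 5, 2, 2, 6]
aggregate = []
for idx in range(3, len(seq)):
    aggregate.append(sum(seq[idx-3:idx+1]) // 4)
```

Number of 4-element averages
`aggregate` takes the values: [] → [5] → [5, 5] → [5, 5, 5] → [5, 5, 5, 4] → [5, 5, 5, 4, 3]
So `len(aggregate)` = 5

Answer: 5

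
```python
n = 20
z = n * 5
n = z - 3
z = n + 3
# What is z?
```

Trace:
`n = 20` → n = 20
`z = n * 5` → z = 100
`n = z - 3` → n = 97
`z = n + 3` → z = 100
So z = 100

Answer: 100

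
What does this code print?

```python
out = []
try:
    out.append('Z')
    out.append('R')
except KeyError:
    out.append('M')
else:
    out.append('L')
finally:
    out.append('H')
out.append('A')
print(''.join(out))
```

Execution trace: 'Z' (try body) → 'R' (try body, no exception) → 'L' (else) → 'H' (finally) → 'A' (after the try/except). Output: ZRLHA

Answer: ZRLHA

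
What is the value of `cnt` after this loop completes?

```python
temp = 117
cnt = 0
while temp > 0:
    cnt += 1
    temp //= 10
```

Count digits by repeated division by 10
`cnt` takes the values: 0 → 1 → 2 → 3

Answer: 3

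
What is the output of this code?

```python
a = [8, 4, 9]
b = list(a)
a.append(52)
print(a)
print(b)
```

Key concept: list() constructor creates copy.
Step by step:
`a = [8, 4, 9]` → a = [8, 4, 9]
`b = list(a)` → b = [8, 4, 9]
`a.append(52)` → a = [8, 4, 9, 52]
`print(a)` → prints [8, 4, 9, 52]
`print(b)` → prints [8, 4, 9]

Answer:
[8, 4, 9, 52]
[8, 4, 9]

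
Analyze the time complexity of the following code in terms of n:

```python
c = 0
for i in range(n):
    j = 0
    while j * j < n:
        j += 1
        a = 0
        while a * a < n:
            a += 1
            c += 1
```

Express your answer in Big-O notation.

Each loop level contributes: n × √n × √n. Multiplying the contributions gives O(n^2).

Answer: O(n^2)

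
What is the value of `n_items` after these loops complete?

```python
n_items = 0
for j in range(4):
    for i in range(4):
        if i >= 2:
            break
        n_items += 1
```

Inner breaks at 2, outer runs 4 times
`n_items` takes the values: 0 → 1 → 2 → 3 → 4 → 5 → 6 → 7 → 8

Answer: 8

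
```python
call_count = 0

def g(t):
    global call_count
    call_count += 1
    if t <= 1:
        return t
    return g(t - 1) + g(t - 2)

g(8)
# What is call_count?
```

Calls(t) = 1 + Calls(t-1) + Calls(t-2); Calls(0)=Calls(1)=1. For t=8 this gives 67.

Answer: 67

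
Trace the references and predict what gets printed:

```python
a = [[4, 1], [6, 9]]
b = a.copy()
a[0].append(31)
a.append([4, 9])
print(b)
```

Key concept: shallow copy with nested lists.
Step by step:
`a = [[4, 1], [6, 9]]` → a = [[4, 1], [6, 9]]
`b = a.copy()` → b = [[4, 1], [6, 9]]
`a[0].append(31)` → a = [[4, 1, 31], [6, 9]]; b = [[4, 1, 31], [6, 9]]
`a.append([4, 9])` → a = [[4, 1, 31], [6, 9], [4, 9]]
`print(b)` → prints [[4, 1, 31], [6, 9]]

Answer: [[4, 1, 31], [6, 9]]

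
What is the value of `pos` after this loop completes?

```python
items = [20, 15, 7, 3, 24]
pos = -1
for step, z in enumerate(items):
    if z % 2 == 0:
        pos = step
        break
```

First even number index in [20, 15, 7, 3, 24]
`pos` takes the values: -1 → 0

Answer: 0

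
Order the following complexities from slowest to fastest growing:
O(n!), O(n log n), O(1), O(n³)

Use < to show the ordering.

Ordered by growth rate: O(1) < O(n log n) < O(n³) < O(n!)

Answer: O(1) < O(n log n) < O(n³) < O(n!)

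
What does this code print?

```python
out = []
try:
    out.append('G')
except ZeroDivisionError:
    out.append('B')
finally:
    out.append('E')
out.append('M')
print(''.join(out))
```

Execution trace: 'G' (try body, no exception) → 'E' (finally) → 'M' (after the try/except). Output: GEM

Answer: GEM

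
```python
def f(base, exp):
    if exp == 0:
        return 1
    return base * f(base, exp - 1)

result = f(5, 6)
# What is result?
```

f(5, 6) = 5 * 5 * 5 * 5 * 5 * 5 = 15625

Answer: 15625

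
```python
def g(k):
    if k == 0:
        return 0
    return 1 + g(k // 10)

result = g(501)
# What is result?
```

Count of digits of 501: 3

Answer: 3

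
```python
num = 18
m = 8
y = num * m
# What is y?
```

Trace:
`num = 18` → num = 18
`m = 8` → m = 8
`y = num * m` → y = 144
So y = 144

Answer: 144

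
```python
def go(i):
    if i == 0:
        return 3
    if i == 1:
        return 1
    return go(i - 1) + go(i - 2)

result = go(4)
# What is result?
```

Build up from base cases: go(0)=3, go(1)=1, go(2)=4, go(3)=5, go(4)=9

Answer: 9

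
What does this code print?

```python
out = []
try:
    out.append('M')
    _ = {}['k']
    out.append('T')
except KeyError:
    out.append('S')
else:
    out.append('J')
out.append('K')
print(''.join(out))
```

Execution trace: 'M' (try body) → 'S' (except KeyError) → 'K' (after the try/except). Output: MSK

Answer: MSK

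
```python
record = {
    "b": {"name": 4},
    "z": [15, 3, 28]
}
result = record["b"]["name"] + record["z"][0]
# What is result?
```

Trace:
`record = { ...` → record = {'b': {'name': 4}, 'z': [15, 3, 28]}
`result = record["b"]["name"] + record["z"][0]` → result = 19
So result = 19

Answer: 19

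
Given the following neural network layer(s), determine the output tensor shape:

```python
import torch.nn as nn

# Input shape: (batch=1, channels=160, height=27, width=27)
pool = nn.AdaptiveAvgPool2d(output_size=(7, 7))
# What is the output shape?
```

Input: (1, 160, 27, 27) -> Output: (1, 160, 7, 7)

Answer: (1, 160, 7, 7)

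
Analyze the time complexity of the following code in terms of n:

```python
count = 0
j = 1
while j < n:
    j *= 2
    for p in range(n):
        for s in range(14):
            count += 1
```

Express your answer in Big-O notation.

Each loop level contributes: log n × n × 1. Multiplying the contributions gives O(n log n).

Answer: O(n log n)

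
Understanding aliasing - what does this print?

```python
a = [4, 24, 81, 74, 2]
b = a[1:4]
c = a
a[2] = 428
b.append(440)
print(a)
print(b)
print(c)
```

Key concept: slice vs alias.
Step by step:
`a = [4, 24, 81, 74, 2]` → a = [4, 24, 81, 74, 2]
`b = a[1:4]` → b = [24, 81, 74]
`c = a` → c = [4, 24, 81, 74, 2] (same object as a)
`a[2] = 428` → a = [4, 24, 428, 74, 2] (same object as c); c = [4, 24, 428, 74, 2] (same object as a)
`b.append(440)` → b = [24, 81, 74, 440]
`print(a)` → prints [4, 24, 428, 74, 2]
`print(b)` → prints [24, 81, 74, 440]
`print(c)` → prints [4, 24, 428, 74, 2]

Answer:
[4, 24, 428, 74, 2]
[24, 81, 74, 440]
[4, 24, 428, 74, 2]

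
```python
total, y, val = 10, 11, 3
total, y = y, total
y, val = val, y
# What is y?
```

Trace:
`total, y, val = 10, 11, 3` → total = 10; y = 11; val = 3
`total, y = y, total` → total = 11; y = 10
`y, val = val, y` → y = 3; val = 10
So y = 3

Answer: 3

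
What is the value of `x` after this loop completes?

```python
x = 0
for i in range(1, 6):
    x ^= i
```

XOR of 1 to 5
`x` takes the values: 0 → 1 → 3 → 0 → 4 → 1

Answer: 1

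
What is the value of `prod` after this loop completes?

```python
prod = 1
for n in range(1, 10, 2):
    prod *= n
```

Product of 1, 3, 5, ... up to 9
`prod` takes the values: 1 → 3 → 15 → 105 → 945

Answer: 945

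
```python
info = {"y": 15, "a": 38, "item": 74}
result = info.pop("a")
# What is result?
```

Trace:
`info = {"y": 15, "a": 38, "item": 74}` → info = {'y': 15, 'a': 38, 'item': 74}
`result = info.pop("a")` → info = {'y': 15, 'item': 74}; result = 38
So result = 38

Answer: 38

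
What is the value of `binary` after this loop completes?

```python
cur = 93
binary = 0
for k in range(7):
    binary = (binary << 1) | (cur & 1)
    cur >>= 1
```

Reverse lowest 7 bits of 93
`binary` takes the values: 0 → 1 → 2 → 5 → 11 → 23 → 46 → 93

Answer: 93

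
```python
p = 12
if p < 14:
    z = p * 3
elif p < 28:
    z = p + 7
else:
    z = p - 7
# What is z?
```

Trace:
`p = 12` → p = 12
`if p < 14: ...` → p < 14 is True → z = 36
So z = 36

Answer: 36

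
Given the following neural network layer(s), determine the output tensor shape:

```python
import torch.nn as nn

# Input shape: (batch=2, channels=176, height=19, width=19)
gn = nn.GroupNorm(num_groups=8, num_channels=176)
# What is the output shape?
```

Input: (2, 176, 19, 19) -> Output: (2, 176, 19, 19)

Answer: (2, 176, 19, 19)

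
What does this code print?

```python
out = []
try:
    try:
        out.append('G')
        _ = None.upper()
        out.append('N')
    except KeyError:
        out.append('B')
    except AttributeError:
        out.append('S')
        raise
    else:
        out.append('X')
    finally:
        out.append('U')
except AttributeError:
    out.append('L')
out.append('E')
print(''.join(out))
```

Execution trace: 'G' (inner try body) → 'S' (inner except AttributeError) → 'U' (inner finally) → 'L' (outer except AttributeError) → 'E' (after the try/except). Output: GSULE

Answer: GSULE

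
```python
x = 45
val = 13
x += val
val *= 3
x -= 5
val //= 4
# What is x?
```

Trace:
`x = 45` → x = 45
`val = 13` → val = 13
`x += val` → x = 58
`val *= 3` → val = 39
`x -= 5` → x = 53
`val //= 4` → val = 9
So x = 53

Answer: 53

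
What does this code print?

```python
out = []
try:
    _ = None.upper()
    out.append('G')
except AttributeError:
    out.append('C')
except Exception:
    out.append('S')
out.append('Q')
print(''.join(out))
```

Execution trace: 'C' (except AttributeError) → 'Q' (after the try/except). Output: CQ

Answer: CQ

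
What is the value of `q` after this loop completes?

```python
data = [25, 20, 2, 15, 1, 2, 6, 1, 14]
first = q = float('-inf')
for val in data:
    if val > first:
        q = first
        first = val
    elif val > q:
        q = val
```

Second largest (with repeats) in [25, 20, 2, 15, 1, 2, 6, 1, 14]
`q` takes the values: -inf → 20

Answer: 20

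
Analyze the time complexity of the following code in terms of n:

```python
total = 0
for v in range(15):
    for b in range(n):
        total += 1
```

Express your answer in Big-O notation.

Each loop level contributes: 1 × n. Multiplying the contributions gives O(n).

Answer: O(n)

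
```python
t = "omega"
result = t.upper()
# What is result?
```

Trace:
`t = "omega"` → t = 'omega'
`result = t.upper()` → result = 'OMEGA'
So result = 'OMEGA'

Answer: 'OMEGA'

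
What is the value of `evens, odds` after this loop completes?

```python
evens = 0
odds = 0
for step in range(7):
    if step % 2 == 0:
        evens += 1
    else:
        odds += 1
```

Count evens and odds in range(7)
`evens, odds` takes the values: (0, 0) → (1, 0) → (1, 1) → (2, 1) → (2, 2) → (3, 2) → (3, 3) → (4, 3)

Answer: 4, 3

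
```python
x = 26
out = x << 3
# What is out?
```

Trace:
`x = 26` → x = 26
`out = x << 3` → out = 208
So out = 208

Answer: 208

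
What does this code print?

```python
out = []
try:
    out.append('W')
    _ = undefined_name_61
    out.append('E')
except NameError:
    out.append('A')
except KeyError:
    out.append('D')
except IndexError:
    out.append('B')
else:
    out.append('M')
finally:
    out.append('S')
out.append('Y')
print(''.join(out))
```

Execution trace: 'W' (try body) → 'A' (except NameError) → 'S' (finally) → 'Y' (after the try/except). Output: WASY

Answer: WASY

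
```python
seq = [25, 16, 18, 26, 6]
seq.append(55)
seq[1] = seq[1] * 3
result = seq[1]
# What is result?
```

Trace:
`seq = [25, 16, 18, 26, 6]` → seq = [25, 16, 18, 26, 6]
`seq.append(55)` → seq = [25, 16, 18, 26, 6, 55]
`seq[1] = seq[1] * 3` → seq = [25, 48, 18, 26, 6, 55]
`result = seq[1]` → result = 48
So result = 48

Answer: 48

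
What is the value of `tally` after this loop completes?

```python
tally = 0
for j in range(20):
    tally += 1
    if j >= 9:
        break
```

Loop breaks when j reaches 9, tally is 10
`tally` takes the values: 0 → 1 → 2 → 3 → 4 → 5 → 6 → 7 → 8 → 9 → 10

Answer: 10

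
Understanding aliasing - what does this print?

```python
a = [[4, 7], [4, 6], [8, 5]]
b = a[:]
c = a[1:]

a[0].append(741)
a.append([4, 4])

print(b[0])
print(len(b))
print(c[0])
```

Key concept: slice with nested mutation.
Step by step:
`a = [[4, 7], [4, 6], [8, 5]]` → a = [[4, 7], [4, 6], [8, 5]]
`b = a[:]` → b = [[4, 7], [4, 6], [8, 5]]
`c = a[1:]` → c = [[4, 6], [8, 5]]
`a[0].append(741)` → a = [[4, 7, 741], [4, 6], [8, 5]]; b = [[4, 7, 741], [4, 6], [8, 5]]
`a.append([4, 4])` → a = [[4, 7, 741], [4, 6], [8, 5], [4, 4]]
`print(b[0])` → prints [4, 7, 741]
`print(len(b))` → prints 3
`print(c[0])` → prints [4, 6]

Answer:
[4, 7, 741]
3
[4, 6]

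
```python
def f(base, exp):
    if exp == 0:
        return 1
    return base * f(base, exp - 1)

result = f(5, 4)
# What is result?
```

f(5, 4) = 5 * 5 * 5 * 5 = 625

Answer: 625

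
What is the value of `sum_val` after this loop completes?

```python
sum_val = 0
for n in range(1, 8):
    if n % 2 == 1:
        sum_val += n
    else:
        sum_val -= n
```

Add odd, subtract even
`sum_val` takes the values: 0 → 1 → -1 → 2 → -2 → 3 → -3 → 4

Answer: 4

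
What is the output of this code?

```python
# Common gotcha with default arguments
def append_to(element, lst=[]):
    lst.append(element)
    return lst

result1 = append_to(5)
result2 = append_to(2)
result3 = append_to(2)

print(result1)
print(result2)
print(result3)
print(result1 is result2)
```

Key concept: mutable default argument gotcha.
Step by step:
`result1 = append_to(5)` → result1 = [5]
`result2 = append_to(2)` → result1 = [5, 2] (same object as result2); result2 = [5, 2] (same object as result1)
`result3 = append_to(2)` → result1 = [5, 2, 2] (same object as result2, result3); result2 = [5, 2, 2] (same object as result1, result3); result3 = [5, 2, 2] (same object as result1, result2)
`print(result1)` → prints [5, 2, 2]
`print(result2)` → prints [5, 2, 2]
`print(result3)` → prints [5, 2, 2]
`print(result1 is result2)` → prints True

Answer:
[5, 2, 2]
[5, 2, 2]
[5, 2, 2]
True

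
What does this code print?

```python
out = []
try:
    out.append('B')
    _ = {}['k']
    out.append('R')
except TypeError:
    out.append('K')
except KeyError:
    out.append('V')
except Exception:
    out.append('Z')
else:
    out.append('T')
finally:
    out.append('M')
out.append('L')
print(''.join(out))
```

Execution trace: 'B' (try body) → 'V' (except KeyError) → 'M' (finally) → 'L' (after the try/except). Output: BVML

Answer: BVML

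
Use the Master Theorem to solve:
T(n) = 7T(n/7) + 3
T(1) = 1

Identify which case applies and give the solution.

a=7, b=7, f(n)=3. log_7(7) = 1. Since c=0 < 1, Case 1 applies: T(n) = Θ(n^log_b(a)) = O(n).

Answer: O(n) - Case 1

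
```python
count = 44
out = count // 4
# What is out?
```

Trace:
`count = 44` → count = 44
`out = count // 4` → out = 11
So out = 11

Answer: 11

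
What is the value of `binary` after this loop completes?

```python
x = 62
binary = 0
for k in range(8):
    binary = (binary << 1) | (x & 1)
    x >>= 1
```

Reverse lowest 8 bits of 62
`binary` takes the values: 0 → 1 → 3 → 7 → 15 → 31 → 62 → 124

Answer: 124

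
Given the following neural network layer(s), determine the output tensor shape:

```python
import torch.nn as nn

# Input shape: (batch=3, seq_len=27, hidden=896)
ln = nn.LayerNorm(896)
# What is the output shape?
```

Input: (3, 27, 896) -> Output: (3, 27, 896)

Answer: (3, 27, 896)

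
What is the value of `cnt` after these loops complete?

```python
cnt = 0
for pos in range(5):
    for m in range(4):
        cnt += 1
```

5 * 4 = 20
`cnt` takes the values: 0 → 1 → 2 → 3 → 4 → 5 → 6 → 7 → 8 → 9 → 10 → 11 → 12 → 13 → 14 → 15 → 16 → 17 → 18 → 19 → 20

Answer: 20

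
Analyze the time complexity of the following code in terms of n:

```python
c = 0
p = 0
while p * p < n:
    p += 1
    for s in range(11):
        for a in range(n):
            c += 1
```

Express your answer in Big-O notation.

Each loop level contributes: √n × 1 × n. Multiplying the contributions gives O(n√n).

Answer: O(n√n)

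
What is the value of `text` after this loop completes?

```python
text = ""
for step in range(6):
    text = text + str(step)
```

Concatenate digits 0 to 5
`text` takes the values: "" → "0" → "01" → "012" → "0123" → "01234" → "012345"

Answer: "012345"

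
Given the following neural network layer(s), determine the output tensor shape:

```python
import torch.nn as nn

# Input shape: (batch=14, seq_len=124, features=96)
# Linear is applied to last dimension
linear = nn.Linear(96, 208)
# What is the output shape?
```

Input: (14, 124, 96) -> Output: (14, 124, 208)

Answer: (14, 124, 208)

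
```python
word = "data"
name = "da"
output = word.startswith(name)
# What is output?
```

Trace:
`word = "data"` → word = 'data'
`name = "da"` → name = 'da'
`output = word.startswith(name)` → output = True
So output = True

Answer: True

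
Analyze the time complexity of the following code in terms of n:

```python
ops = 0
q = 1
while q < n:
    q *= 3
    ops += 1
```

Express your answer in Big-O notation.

Each loop level contributes: log n. Multiplying the contributions gives O(log n).

Answer: O(log n)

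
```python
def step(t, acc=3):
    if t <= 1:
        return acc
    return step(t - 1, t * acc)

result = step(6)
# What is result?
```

Accumulator trace (n, acc): (6, 3) -> (5, 18) -> (4, 90) -> (3, 360) -> (2, 1080) -> (1, 2160) -> return 2160

Answer: 2160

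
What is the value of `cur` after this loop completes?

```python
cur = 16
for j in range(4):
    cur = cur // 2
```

Halve 4 times: 16 // 2^4 = 1
`cur` takes the values: 16 → 8 → 4 → 2 → 1

Answer: 1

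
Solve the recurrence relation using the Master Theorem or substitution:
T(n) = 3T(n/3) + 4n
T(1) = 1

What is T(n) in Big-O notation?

By Master Theorem: a=3, b=3, f(n)=4n. Since log_3(3) = 1 and f(n) = Θ(n^1), Case 2 applies. T(n) = O(n log n).

Answer: O(n log n)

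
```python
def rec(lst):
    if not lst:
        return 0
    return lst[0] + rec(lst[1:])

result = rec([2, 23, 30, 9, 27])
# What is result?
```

2 + 23 + 30 + 9 + 27 + 0 = 91

Answer: 91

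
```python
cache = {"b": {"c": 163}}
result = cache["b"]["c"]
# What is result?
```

Trace:
`cache = {"b": {"c": 163}}` → cache = {'b': {'c': 163}}
`result = cache["b"]["c"]` → result = 163
So result = 163

Answer: 163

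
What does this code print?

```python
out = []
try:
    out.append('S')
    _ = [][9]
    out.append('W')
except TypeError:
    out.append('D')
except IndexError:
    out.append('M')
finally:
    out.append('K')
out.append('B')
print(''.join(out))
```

Execution trace: 'S' (try body) → 'M' (except IndexError) → 'K' (finally) → 'B' (after the try/except). Output: SMKB

Answer: SMKB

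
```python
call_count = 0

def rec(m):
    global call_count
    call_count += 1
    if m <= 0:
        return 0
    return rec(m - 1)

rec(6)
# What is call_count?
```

Linear recursion stepping by 1: 7 calls from m=6 down to ≤0.

Answer: 7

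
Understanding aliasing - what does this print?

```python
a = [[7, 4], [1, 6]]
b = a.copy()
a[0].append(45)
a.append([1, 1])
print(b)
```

Key concept: shallow copy with nested lists.
Step by step:
`a = [[7, 4], [1, 6]]` → a = [[7, 4], [1, 6]]
`b = a.copy()` → b = [[7, 4], [1, 6]]
`a[0].append(45)` → a = [[7, 4, 45], [1, 6]]; b = [[7, 4, 45], [1, 6]]
`a.append([1, 1])` → a = [[7, 4, 45], [1, 6], [1, 1]]
`print(b)` → prints [[7, 4, 45], [1, 6]]

Answer: [[7, 4, 45], [1, 6]]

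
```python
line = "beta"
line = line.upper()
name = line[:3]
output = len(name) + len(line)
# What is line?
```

Trace:
`line = "beta"` → line = 'beta'
`line = line.upper()` → line = 'BETA'
`name = line[:3]` → name = 'BET'
`output = len(name) + len(line)` → output = 7
So line = 'BETA'

Answer: 'BETA'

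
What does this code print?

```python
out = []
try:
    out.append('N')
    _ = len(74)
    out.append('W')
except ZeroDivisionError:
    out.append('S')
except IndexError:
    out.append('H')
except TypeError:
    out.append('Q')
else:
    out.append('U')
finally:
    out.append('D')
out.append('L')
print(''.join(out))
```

Execution trace: 'N' (try body) → 'Q' (except TypeError) → 'D' (finally) → 'L' (after the try/except). Output: NQDL

Answer: NQDL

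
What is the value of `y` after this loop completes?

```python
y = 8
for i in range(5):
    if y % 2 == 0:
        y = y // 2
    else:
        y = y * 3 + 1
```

Collatz-style transformation from 8
`y` takes the values: 8 → 4 → 2 → 1 → 4 → 2

Answer: 2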